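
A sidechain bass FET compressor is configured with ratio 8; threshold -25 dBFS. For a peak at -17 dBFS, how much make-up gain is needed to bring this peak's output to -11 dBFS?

13 dB

The peak compresses to -25 + 8/8 = -24 dBFS.
To reach -11 dBFS requires -11 − (-24) = 13 dB of make-up.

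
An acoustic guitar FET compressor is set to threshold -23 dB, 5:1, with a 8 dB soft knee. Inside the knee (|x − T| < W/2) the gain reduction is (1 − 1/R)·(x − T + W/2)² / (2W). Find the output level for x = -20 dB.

-22.45 dB

x − T + W/2 = -20 − (-23) + 4 = 7.
GR = (1 − 1/5) × 7² / 16 = 0.8 × 49 / 16 = 2.45 dB.
Output = -20 − 2.45 = -22.45 dB.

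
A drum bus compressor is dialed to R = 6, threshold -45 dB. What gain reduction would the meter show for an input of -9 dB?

Overshoot = -9 − (-45) = 36 dB.
A 6:1 ratio leaves 6 dB of that excess.
Gain reduction = 36 − 6 = 30 dB.

30 dB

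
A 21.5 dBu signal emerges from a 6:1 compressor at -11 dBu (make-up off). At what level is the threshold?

Let T be the threshold. Output overshoot = (input overshoot)/R, so -11 − T = (21.5 − T)/6.
6·(-11 − T) = 21.5 − T → 5·T = -66 − 21.5 = -87.5.
T = -87.5/5 = -17.5 dBu.

-17.5 dBu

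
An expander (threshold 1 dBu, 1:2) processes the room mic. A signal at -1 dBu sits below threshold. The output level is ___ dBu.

Undershoot = 1 − (-1) = 2 dB.
At 1:2, that expands to 4 dB under threshold.
Output = 1 − 4 = -3 dBu.

-3 dBu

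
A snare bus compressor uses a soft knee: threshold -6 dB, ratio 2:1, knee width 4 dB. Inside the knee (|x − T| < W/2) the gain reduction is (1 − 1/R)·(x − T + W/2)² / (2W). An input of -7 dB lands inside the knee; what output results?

-7.0625 dB

x − T + W/2 = -7 − (-6) + 2 = 1.
GR = (1 − 1/2) × 1² / 8 = 0.5 × 1 / 8 = 0.0625 dB.
Output = -7 − 0.0625 = -7.0625 dB.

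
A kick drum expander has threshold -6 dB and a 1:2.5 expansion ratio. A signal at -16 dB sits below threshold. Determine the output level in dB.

Undershoot = (-6) − (-16) = 10 dB.
At 1:2.5, that expands to 25 dB under threshold.
Output = -6 − 25 = -31 dB.

-31 dB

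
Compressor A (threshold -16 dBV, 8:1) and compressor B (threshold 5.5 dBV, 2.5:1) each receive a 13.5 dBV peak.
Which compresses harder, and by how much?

A, by 21.0125 dB

A: overshoot 29.5 dB → output overshoot 3.6875 dB → GR 25.8125 dB.
B: overshoot 8 dB → output overshoot 3.2 dB → GR 4.8 dB.
A applies 21.0125 dB more gain reduction.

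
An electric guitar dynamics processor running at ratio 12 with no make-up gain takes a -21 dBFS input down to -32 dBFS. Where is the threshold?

-33 dBFS

Let T be the threshold. Output overshoot = (input overshoot)/R, so -32 − T = (-21 − T)/12.
12·(-32 − T) = -21 − T → 11·T = -384 − (-21) = -363.
T = -363/11 = -33 dBFS.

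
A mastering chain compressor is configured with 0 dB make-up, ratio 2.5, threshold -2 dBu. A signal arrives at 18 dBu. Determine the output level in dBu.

6 dBu

18 dBu sits 20 dB over threshold.
At 2.5:1 the overshoot is divided by 2.5, leaving 8 dB above threshold.
That puts the output at 6 dBu.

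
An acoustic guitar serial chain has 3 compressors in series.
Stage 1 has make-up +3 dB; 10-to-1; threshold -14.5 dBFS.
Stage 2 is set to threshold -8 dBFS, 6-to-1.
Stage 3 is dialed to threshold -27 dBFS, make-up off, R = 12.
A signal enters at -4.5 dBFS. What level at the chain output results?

Stage 1: overshoot 10 dB → 10/10 = 1 dB → -13.5 dBFS; +3 dB make-up → -10.5 dBFS.
Stage 2: -10.5 dBFS ≤ -8 dBFS, so stage 2 doesn't engage; output -10.5 dBFS.
Stage 3: overshoot 16.5 dB → 16.5/12 = 1.375 dB → -25.625 dBFS.

-25.625 dBFS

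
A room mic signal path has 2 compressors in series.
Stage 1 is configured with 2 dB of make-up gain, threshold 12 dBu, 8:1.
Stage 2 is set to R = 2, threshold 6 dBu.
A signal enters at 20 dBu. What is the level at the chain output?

Stage 1: 8 dB above 12 dBu, reduced 8:1 to 1 dB above → 13 dBu; +2 dB make-up → 15 dBu.
Stage 2: 15 dBu is 9 dB over 6 dBu; at 2:1 that becomes 4.5 dB over, giving 10.5 dBu.

10.5 dBu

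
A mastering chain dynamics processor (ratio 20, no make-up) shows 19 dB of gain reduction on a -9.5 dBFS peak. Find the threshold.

-29.5 dBFS

Gain reduction = -9.5 − (-28.5) = 19 dB; output overshoot = GR / (R − 1) = 19 / 19 = 1 dB.
Threshold = output − output overshoot = -28.5 − 1 = -29.5 dBFS.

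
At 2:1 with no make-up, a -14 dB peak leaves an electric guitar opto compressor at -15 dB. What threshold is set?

Input is 2 dB above T (since output overshoot × R = input overshoot: (-15 − T)·2 = -14 − T gives T = -16 dB).
Check: -16 + (-14 − (-16))/2 = -16 + 1 = -15 dB. ✓

-16 dB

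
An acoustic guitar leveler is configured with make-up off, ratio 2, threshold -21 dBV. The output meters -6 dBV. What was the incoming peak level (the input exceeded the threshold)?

9 dBV

Post-compression overshoot = -6 − (-21) = 15 dB.
Before 2:1 compression the overshoot was 15 × 2 = 30 dB, so input = -21 + 30 = 9 dBV.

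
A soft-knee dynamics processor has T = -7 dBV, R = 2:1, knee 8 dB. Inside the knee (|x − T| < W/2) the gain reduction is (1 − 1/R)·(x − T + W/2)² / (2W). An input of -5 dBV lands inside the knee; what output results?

x − T + W/2 = -5 − (-7) + 4 = 6.
GR = (1 − 1/2) × 6² / 16 = 0.5 × 36 / 16 = 1.125 dB.
Output = -5 − 1.125 = -6.125 dBV.

-6.125 dBV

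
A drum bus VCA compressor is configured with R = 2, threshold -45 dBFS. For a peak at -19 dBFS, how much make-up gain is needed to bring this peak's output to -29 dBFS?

3 dB

The peak compresses to -45 + 26/2 = -32 dBFS.
To reach -29 dBFS requires -29 − (-32) = 3 dB of make-up.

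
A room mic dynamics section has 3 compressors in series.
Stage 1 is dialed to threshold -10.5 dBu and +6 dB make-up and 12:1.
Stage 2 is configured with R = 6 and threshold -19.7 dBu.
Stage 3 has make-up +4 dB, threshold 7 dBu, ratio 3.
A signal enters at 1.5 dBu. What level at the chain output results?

-13 dBu

Stage 1: 12 dB above -10.5 dBu, reduced 12:1 to 1 dB above → -9.5 dBu; +6 dB make-up → -3.5 dBu.
Stage 2: overshoot 16.2 dB → 16.2/6 = 2.7 dB → -17 dBu.
Stage 3: below threshold (-17 ≤ 7); passes unchanged; make-up brings it to -13 dBu.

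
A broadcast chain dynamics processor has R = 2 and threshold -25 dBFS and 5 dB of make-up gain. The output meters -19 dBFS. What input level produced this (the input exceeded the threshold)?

-23 dBFS

Before make-up, the level was -19 − 5 = -24 dBFS.
That's 1 dB above the -25 dBFS threshold.
Undo the ratio: input overshoot = 1 × 2 = 2 dB, giving input = -23 dBFS.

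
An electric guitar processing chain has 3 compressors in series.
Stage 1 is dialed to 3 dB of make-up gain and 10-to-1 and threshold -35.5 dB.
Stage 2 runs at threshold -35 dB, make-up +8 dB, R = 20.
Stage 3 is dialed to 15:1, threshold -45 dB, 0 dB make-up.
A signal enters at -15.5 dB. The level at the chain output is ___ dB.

-43.785 dB

Stage 1: -15.5 dB is 20 dB over -35.5 dB; at 10:1 that becomes 2 dB over, giving -33.5 dB; +3 dB make-up → -30.5 dB.
Stage 2: overshoot 4.5 dB → 4.5/20 = 0.225 dB → -34.775 dB; +8 dB make-up → -26.775 dB.
Stage 3: -26.775 dB is 18.225 dB over -45 dB; at 15:1 that becomes 1.215 dB over, giving -43.785 dB.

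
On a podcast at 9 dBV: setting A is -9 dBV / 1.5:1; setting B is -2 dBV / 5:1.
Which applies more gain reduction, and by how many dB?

B, by 2.8 dB

A: overshoot 18 dB → output overshoot 12 dB → GR 6 dB.
B: overshoot 11 dB → output overshoot 2.2 dB → GR 8.8 dB.
B applies 2.8 dB more gain reduction.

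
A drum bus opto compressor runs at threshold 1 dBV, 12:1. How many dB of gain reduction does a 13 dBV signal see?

The signal is 12 dB above threshold.
After 12:1 compression the overshoot becomes 12/12 = 1 dB.
Gain reduction = 12 − 1 = 11 dB.

11 dB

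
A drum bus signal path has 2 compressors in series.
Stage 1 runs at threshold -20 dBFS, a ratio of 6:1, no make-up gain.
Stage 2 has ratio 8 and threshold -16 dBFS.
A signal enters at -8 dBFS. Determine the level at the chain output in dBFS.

Stage 1: overshoot 12 dB → 12/6 = 2 dB → -18 dBFS.
Stage 2: below threshold (-18 ≤ -16); passes unchanged; output -18 dBFS.

-18 dBFS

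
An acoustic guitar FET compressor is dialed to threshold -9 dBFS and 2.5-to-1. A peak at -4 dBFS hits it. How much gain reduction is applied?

3 dB

The signal is 5 dB above threshold.
After 2.5:1 compression the overshoot becomes 5/2.5 = 2 dB.
So the signal is attenuated by 5 − 2 = 3 dB.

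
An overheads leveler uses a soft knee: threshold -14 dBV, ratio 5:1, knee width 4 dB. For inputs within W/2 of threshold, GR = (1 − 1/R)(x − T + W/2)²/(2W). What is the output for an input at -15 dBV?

x − T + W/2 = -15 − (-14) + 2 = 1.
GR = (1 − 1/5) × 1² / 8 = 0.8 × 1 / 8 = 0.1 dB.
Output = -15 − 0.1 = -15.1 dBV.

-15.1 dBV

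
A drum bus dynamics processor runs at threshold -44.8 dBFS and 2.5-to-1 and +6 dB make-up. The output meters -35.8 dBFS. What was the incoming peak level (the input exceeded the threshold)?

-37.3 dBFS

Before make-up, the level was -35.8 − 6 = -41.8 dBFS.
That's 3 dB above the -44.8 dBFS threshold.
Before 2.5:1 compression the overshoot was 3 × 2.5 = 7.5 dB, so input = -44.8 + 7.5 = -37.3 dBFS.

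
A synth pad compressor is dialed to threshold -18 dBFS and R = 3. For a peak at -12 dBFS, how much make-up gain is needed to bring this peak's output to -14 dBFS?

Overshoot 6 dB → 6/3 = 2 dB after compression, so the compressed level is -18 + 2 = -16 dBFS.
Make-up = target − compressed = -14 − (-16) = 2 dB.

2 dB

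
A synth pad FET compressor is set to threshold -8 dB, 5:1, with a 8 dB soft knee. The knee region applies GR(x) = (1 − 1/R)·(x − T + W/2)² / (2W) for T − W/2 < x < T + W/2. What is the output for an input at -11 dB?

-11.05 dB

x − T + W/2 = -11 − (-8) + 4 = 1.
GR = (1 − 1/5) × 1² / 16 = 0.8 × 1 / 16 = 0.05 dB.
Output = -11 − 0.05 = -11.05 dB.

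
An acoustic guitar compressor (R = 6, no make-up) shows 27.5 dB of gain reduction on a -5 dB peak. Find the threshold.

-38 dB

Gain reduction = -5 − (-32.5) = 27.5 dB; output overshoot = GR / (R − 1) = 27.5 / 5 = 5.5 dB.
Threshold = output − output overshoot = -32.5 − 5.5 = -38 dB.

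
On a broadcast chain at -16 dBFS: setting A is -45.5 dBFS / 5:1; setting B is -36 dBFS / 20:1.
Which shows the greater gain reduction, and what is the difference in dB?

A, by 4.6 dB

A: 29.5 dB over, compressed to 5.9 dB over, so 23.6 dB of GR.
B: 20 dB over, compressed to 1 dB over, so 19 dB of GR.
Difference: 4.6 dB in favour of A.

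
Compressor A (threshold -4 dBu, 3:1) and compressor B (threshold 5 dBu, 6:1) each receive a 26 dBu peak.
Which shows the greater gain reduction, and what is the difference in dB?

A, by 2.5 dB

A: overshoot 30 dB → output overshoot 10 dB → GR 20 dB.
B: overshoot 21 dB → output overshoot 3.5 dB → GR 17.5 dB.
A reduces 2.5 dB more.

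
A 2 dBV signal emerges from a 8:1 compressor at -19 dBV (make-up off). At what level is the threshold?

-22 dBV

Let T be the threshold. Output overshoot = (input overshoot)/R, so -19 − T = (2 − T)/8.
8·(-19 − T) = 2 − T → 7·T = -152 − 2 = -154.
T = -154/7 = -22 dBV.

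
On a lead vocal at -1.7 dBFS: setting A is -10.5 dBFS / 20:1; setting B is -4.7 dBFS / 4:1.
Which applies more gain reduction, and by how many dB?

A, by 6.11 dB

A: GR = 8.8 − 8.8/20 = 8.36 dB.
B: GR = 3 − 3/4 = 2.25 dB.
A applies 6.11 dB more gain reduction.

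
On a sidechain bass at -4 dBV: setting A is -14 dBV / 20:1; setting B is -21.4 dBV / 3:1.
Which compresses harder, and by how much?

B, by 2.1 dB

A: GR = 10 − 10/20 = 9.5 dB.
B: GR = 17.4 − 17.4/3 = 11.6 dB.
B applies 2.1 dB more gain reduction.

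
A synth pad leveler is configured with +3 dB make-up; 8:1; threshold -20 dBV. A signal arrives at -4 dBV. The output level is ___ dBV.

Overshoot: -4 − (-20) = 16 dB.
8:1 compression reduces that to 16/8 = 2 dB over.
That puts the output at -18 dBV; make-up adds 3 dB, giving -15 dBV.

-15 dBV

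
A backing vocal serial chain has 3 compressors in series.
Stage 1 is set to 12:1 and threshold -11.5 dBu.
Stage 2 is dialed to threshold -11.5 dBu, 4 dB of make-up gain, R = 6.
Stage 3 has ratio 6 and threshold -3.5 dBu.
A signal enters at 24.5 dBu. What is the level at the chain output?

-7 dBu

Stage 1: 24.5 dBu is 36 dB over -11.5 dBu; at 12:1 that becomes 3 dB over, giving -8.5 dBu.
Stage 2: overshoot 3 dB → 3/6 = 0.5 dB → -11 dBu; +4 dB make-up → -7 dBu.
Stage 3: -7 dBu is at or below the -3.5 dBu threshold — no compression; output -7 dBu.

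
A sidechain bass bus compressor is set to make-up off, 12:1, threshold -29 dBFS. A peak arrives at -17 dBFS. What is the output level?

-28 dBFS

-17 dBFS sits 12 dB over threshold.
12:1 compression reduces that to 12/12 = 1 dB over.
So the level is -29 + 1 = -28 dBFS.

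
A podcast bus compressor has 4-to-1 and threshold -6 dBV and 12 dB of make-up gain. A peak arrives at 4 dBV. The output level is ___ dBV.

8.5 dBV

4 dBV sits 10 dB over threshold.
The 10 dB excess becomes 2.5 dB after 4:1 reduction.
So the level is -6 + 2.5 = -3.5 dBV; make-up adds 12 dB, giving 8.5 dBV.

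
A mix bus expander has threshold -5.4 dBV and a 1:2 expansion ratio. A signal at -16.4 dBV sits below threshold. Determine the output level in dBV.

-27.4 dBV

Below threshold, a 1:2 expander applies gain = (2−1)×(T − x) of attenuation.
(2−1) × 11 = 11 dB, so output = -16.4 − 11 = -27.4 dBV.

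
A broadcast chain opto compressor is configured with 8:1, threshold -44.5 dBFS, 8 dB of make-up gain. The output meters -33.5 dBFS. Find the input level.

Before make-up, the level was -33.5 − 8 = -41.5 dBFS.
That's 3 dB above the -44.5 dBFS threshold.
Undo the ratio: input overshoot = 3 × 8 = 24 dB, giving input = -20.5 dBFS.

-20.5 dBFS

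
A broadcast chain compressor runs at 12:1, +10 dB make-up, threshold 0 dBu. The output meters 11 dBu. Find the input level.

Stripping the +10 dB make-up gives 1 dBu at the gain stage.
That's 1 dB above the 0 dBu threshold.
Undo the ratio: input overshoot = 1 × 12 = 12 dB, giving input = 12 dBu.

12 dBu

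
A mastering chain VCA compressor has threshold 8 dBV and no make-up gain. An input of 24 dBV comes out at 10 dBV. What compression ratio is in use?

8:1

Input overshoot = 24 − 8 = 16 dB; output overshoot = 10 − 8 = 2 dB.
Ratio = 16 / 2 = 8.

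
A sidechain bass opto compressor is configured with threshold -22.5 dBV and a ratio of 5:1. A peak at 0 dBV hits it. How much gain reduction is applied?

The signal is 22.5 dB above threshold.
A 5:1 ratio leaves 4.5 dB of that excess.
Gain reduction = 22.5 − 4.5 = 18 dB.

18 dB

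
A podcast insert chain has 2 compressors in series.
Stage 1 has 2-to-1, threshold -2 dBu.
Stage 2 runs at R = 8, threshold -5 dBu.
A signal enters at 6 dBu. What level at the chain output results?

-4.125 dBu

Stage 1: overshoot 8 dB → 8/2 = 4 dB → 2 dBu.
Stage 2: 2 dBu is 7 dB over -5 dBu; at 8:1 that becomes 0.875 dB over, giving -4.125 dBu.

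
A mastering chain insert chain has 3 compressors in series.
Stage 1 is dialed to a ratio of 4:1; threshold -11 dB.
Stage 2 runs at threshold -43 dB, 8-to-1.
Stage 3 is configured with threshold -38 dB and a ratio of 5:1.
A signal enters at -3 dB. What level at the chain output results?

Stage 1: 8 dB above -11 dB, reduced 4:1 to 2 dB above → -9 dB.
Stage 2: -9 dB is 34 dB over -43 dB; at 8:1 that becomes 4.25 dB over, giving -38.75 dB.
Stage 3: -38.75 dB ≤ -38 dB, so stage 3 doesn't engage; output -38.75 dB.

-38.75 dB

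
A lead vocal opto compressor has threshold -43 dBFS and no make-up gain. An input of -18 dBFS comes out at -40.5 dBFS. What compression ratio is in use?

Input overshoot = -18 − (-43) = 25 dB; output overshoot = -40.5 − (-43) = 2.5 dB.
Ratio = 25 / 2.5 = 10.

10:1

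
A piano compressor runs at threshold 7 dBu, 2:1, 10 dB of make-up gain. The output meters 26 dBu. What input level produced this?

Stripping the +10 dB make-up gives 16 dBu at the gain stage.
The compressed level sits 16 − 7 = 9 dB over threshold.
Before 2:1 compression the overshoot was 9 × 2 = 18 dB, so input = 7 + 18 = 25 dBu.

25 dBu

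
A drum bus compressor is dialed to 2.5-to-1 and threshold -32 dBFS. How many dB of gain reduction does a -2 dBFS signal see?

18 dB

Overshoot = -2 − (-32) = 30 dB.
After 2.5:1 compression the overshoot becomes 30/2.5 = 12 dB.
Gain reduction = 30 − 12 = 18 dB.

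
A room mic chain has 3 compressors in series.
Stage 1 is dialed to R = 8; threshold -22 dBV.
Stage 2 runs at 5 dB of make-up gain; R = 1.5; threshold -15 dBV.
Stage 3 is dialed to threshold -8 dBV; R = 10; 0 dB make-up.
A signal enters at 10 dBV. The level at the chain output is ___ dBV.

Stage 1: overshoot 32 dB → 32/8 = 4 dB → -18 dBV.
Stage 2: below threshold (-18 ≤ -15); passes unchanged; make-up brings it to -13 dBV.
Stage 3: -13 dBV is at or below the -8 dBV threshold — no compression; output -13 dBV.

-13 dBV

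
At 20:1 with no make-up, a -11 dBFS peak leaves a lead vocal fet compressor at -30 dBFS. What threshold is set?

Gain reduction = -11 − (-30) = 19 dB; output overshoot = GR / (R − 1) = 19 / 19 = 1 dB.
Threshold = output − output overshoot = -30 − 1 = -31 dBFS.

-31 dBFS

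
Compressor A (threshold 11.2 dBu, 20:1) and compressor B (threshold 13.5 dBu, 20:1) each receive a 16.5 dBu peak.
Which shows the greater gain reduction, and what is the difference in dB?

A, by 2.185 dB

A: 5.3 dB over, compressed to 0.265 dB over, so 5.035 dB of GR.
B: 3 dB over, compressed to 0.15 dB over, so 2.85 dB of GR.
Difference: 2.185 dB in favour of A.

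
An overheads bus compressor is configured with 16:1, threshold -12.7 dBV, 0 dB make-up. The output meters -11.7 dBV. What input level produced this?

3.3 dBV

That's 1 dB above the -12.7 dBV threshold.
Before 16:1 compression the overshoot was 1 × 16 = 16 dB, so input = -12.7 + 16 = 3.3 dBV.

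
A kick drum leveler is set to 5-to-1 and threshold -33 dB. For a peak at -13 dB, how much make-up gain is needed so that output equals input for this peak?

Overshoot 20 dB → 20/5 = 4 dB after compression, so the compressed level is -33 + 4 = -29 dB.
Make-up = target − compressed = -13 − (-29) = 16 dB.

16 dB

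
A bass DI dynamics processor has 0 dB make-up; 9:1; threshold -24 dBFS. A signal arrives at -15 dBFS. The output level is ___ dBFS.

-23 dBFS

-15 dBFS sits 9 dB over threshold.
The 9 dB excess becomes 1 dB after 9:1 reduction.
That puts the output at -23 dBFS.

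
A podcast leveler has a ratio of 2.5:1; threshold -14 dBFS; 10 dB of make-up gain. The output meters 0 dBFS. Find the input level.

Stripping the +10 dB make-up gives -10 dBFS at the gain stage.
That's 4 dB above the -14 dBFS threshold.
Undo the ratio: input overshoot = 4 × 2.5 = 10 dB, giving input = -4 dBFS.

-4 dBFS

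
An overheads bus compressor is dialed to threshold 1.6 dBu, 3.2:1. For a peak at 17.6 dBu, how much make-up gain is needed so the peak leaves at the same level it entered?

The peak compresses to 1.6 + 16/3.2 = 6.6 dBu.
To reach 17.6 dBu requires 17.6 − 6.6 = 11 dB of make-up.

11 dB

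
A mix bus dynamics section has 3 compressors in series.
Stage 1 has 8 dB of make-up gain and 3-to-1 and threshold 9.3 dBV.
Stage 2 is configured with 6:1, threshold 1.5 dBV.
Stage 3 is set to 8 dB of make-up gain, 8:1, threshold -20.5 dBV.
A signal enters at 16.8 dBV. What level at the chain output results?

-9.36875 dBV

Stage 1: 7.5 dB above 9.3 dBV, reduced 3:1 to 2.5 dB above → 11.8 dBV; +8 dB make-up → 19.8 dBV.
Stage 2: 18.3 dB above 1.5 dBV, reduced 6:1 to 3.05 dB above → 4.55 dBV.
Stage 3: overshoot 25.05 dB → 25.05/8 = 3.13125 dB → -17.36875 dBV; +8 dB make-up → -9.36875 dBV.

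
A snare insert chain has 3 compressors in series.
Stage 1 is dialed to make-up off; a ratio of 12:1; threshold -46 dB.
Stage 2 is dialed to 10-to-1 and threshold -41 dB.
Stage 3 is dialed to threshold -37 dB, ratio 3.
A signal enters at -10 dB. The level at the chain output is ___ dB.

Stage 1: overshoot 36 dB → 36/12 = 3 dB → -43 dB.
Stage 2: -43 dB is at or below the -41 dB threshold — no compression; output -43 dB.
Stage 3: -43 dB ≤ -37 dB, so stage 3 doesn't engage; output -43 dB.

-43 dB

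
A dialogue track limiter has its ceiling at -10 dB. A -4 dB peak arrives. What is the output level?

-10 dB

At ∞:1, everything above -10 dB is held at the ceiling.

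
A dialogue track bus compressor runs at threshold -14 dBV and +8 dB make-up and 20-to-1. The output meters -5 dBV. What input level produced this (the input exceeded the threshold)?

6 dBV

Stripping the +8 dB make-up gives -13 dBV at the gain stage.
That's 1 dB above the -14 dBV threshold.
Input overshoot = R × output overshoot = 20 dB → input = -14 + 20 = 6 dBV.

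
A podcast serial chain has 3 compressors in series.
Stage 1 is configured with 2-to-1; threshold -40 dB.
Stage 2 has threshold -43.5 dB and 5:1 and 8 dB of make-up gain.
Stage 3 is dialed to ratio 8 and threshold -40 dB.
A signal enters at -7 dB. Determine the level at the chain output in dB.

-38.9375 dB

Stage 1: -7 dB is 33 dB over -40 dB; at 2:1 that becomes 16.5 dB over, giving -23.5 dB.
Stage 2: -23.5 dB is 20 dB over -43.5 dB; at 5:1 that becomes 4 dB over, giving -39.5 dB; +8 dB make-up → -31.5 dB.
Stage 3: -31.5 dB is 8.5 dB over -40 dB; at 8:1 that becomes 1.0625 dB over, giving -38.9375 dB.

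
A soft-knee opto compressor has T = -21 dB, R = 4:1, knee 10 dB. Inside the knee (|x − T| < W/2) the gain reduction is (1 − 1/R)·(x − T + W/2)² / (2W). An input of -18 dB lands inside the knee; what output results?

-20.4 dB

x − T + W/2 = -18 − (-21) + 5 = 8.
GR = (1 − 1/4) × 8² / 20 = 0.75 × 64 / 20 = 2.4 dB.
Output = -18 − 2.4 = -20.4 dB.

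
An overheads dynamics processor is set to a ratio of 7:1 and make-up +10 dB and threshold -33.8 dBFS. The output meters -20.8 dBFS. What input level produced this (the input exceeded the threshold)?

Before make-up, the level was -20.8 − 10 = -30.8 dBFS.
The compressed level sits -30.8 − (-33.8) = 3 dB over threshold.
Input overshoot = R × output overshoot = 21 dB → input = -33.8 + 21 = -12.8 dBFS.

-12.8 dBFS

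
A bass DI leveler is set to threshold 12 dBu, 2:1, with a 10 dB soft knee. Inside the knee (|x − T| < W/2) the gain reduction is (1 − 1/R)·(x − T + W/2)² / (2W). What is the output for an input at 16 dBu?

x − T + W/2 = 16 − 12 + 5 = 9.
GR = (1 − 1/2) × 9² / 20 = 0.5 × 81 / 20 = 2.025 dB.
Output = 16 − 2.025 = 13.975 dBu.

13.975 dBu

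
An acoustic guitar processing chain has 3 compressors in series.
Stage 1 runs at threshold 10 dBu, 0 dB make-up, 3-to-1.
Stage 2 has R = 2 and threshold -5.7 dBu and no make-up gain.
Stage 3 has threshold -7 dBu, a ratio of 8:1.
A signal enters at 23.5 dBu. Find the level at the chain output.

Stage 1: 13.5 dB above 10 dBu, reduced 3:1 to 4.5 dB above → 14.5 dBu.
Stage 2: overshoot 20.2 dB → 20.2/2 = 10.1 dB → 4.4 dBu.
Stage 3: 4.4 dBu is 11.4 dB over -7 dBu; at 8:1 that becomes 1.425 dB over, giving -5.575 dBu.

-5.575 dBu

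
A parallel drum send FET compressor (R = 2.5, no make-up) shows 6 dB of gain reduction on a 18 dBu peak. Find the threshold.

8 dBu

Input is 10 dB above T (since output overshoot × R = input overshoot: (12 − T)·2.5 = 18 − T gives T = 8 dBu).
Check: 8 + (18 − 8)/2.5 = 8 + 4 = 12 dBu. ✓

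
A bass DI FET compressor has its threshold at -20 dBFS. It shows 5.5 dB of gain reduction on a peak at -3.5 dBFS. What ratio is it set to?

Input overshoot = -3.5 − (-20) = 16.5 dB.
Output overshoot = 16.5 − 5.5 = 11 dB.
Ratio = input overshoot / output overshoot = 16.5 / 11 = 1.5.

1.5:1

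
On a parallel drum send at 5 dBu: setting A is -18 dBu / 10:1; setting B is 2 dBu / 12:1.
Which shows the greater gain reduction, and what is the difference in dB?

A: GR = 23 − 23/10 = 20.7 dB.
B: GR = 3 − 3/12 = 2.75 dB.
A reduces 17.95 dB more.

A, by 17.95 dB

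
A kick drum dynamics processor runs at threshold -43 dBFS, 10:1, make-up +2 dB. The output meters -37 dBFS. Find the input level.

Before make-up, the level was -37 − 2 = -39 dBFS.
That's 4 dB above the -43 dBFS threshold.
Before 10:1 compression the overshoot was 4 × 10 = 40 dB, so input = -43 + 40 = -3 dBFS.

-3 dBFS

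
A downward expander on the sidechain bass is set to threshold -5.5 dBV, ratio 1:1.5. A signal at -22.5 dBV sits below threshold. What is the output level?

The input is 17 dB below the -5.5 dBV threshold.
A 1:1.5 expander multiplies undershoot by 1.5: 17 × 1.5 = 25.5 dB below threshold.
Output = -5.5 − 25.5 = -31 dBV.

-31 dBV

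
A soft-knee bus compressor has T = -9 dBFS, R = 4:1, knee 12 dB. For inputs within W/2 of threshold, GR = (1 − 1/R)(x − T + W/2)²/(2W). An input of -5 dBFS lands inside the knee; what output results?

-8.125 dBFS

x − T + W/2 = -5 − (-9) + 6 = 10.
GR = (1 − 1/4) × 10² / 24 = 0.75 × 100 / 24 = 3.125 dB.
Output = -5 − 3.125 = -8.125 dBFS.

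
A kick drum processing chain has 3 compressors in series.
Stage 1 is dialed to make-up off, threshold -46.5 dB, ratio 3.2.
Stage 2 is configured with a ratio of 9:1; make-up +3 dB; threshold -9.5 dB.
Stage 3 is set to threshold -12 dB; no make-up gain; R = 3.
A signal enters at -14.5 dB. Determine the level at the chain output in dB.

-33.5 dB

Stage 1: -14.5 dB is 32 dB over -46.5 dB; at 3.2:1 that becomes 10 dB over, giving -36.5 dB.
Stage 2: -36.5 dB is at or below the -9.5 dB threshold — no compression; make-up brings it to -33.5 dB.
Stage 3: -33.5 dB is at or below the -12 dB threshold — no compression; output -33.5 dB.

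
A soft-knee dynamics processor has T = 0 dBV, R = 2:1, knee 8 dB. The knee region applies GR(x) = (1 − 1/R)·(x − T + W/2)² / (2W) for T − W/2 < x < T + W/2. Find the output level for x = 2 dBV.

0.875 dBV

x − T + W/2 = 2 − 0 + 4 = 6.
GR = (1 − 1/2) × 6² / 16 = 0.5 × 36 / 16 = 1.125 dB.
Output = 2 − 1.125 = 0.875 dBV.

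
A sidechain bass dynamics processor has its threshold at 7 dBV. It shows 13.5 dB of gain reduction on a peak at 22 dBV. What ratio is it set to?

10:1

Input overshoot = 22 − 7 = 15 dB.
Output overshoot = 15 − 13.5 = 1.5 dB.
Ratio = input overshoot / output overshoot = 15 / 1.5 = 10.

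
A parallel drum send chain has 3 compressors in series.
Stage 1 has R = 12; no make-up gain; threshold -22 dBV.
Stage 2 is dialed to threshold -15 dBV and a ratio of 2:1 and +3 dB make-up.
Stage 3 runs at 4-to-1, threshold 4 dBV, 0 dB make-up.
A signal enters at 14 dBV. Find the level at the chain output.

-16 dBV

Stage 1: overshoot 36 dB → 36/12 = 3 dB → -19 dBV.
Stage 2: -19 dBV is at or below the -15 dBV threshold — no compression; make-up brings it to -16 dBV.
Stage 3: -16 dBV is at or below the 4 dBV threshold — no compression; output -16 dBV.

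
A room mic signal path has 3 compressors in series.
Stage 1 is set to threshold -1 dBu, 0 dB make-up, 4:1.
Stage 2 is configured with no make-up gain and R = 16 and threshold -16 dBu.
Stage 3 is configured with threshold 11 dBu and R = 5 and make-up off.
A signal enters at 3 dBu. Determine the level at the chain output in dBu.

Stage 1: overshoot 4 dB → 4/4 = 1 dB → 0 dBu.
Stage 2: 16 dB above -16 dBu, reduced 16:1 to 1 dB above → -15 dBu.
Stage 3: -15 dBu is at or below the 11 dBu threshold — no compression; output -15 dBu.

-15 dBu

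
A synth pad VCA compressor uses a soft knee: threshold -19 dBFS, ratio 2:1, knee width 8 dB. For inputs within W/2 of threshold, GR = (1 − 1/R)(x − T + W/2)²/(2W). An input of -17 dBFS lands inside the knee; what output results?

-18.125 dBFS

x − T + W/2 = -17 − (-19) + 4 = 6.
GR = (1 − 1/2) × 6² / 16 = 0.5 × 36 / 16 = 1.125 dB.
Output = -17 − 1.125 = -18.125 dBFS.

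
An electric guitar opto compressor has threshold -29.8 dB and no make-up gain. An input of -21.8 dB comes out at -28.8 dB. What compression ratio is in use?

8:1

Input overshoot = -21.8 − (-29.8) = 8 dB; output overshoot = -28.8 − (-29.8) = 1 dB.
Ratio = 8 / 1 = 8.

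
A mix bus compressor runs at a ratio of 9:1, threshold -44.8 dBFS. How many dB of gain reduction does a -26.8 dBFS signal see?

16 dB

The signal is 18 dB above threshold.
After 9:1 compression the overshoot becomes 18/9 = 2 dB.
Gain reduction = 18 − 2 = 16 dB.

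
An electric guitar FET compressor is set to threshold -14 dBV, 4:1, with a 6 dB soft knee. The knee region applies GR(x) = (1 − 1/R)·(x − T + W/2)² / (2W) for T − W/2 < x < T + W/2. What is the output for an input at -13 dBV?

x − T + W/2 = -13 − (-14) + 3 = 4.
GR = (1 − 1/4) × 4² / 12 = 0.75 × 16 / 12 = 1 dB.
Output = -13 − 1 = -14 dBV.

-14 dBV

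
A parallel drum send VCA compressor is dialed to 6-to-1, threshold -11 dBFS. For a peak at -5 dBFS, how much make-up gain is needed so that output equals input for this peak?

Without make-up, output = threshold + overshoot/6 = -11 + 1 = -10 dBFS.
Gap to target: 5 dB.

5 dB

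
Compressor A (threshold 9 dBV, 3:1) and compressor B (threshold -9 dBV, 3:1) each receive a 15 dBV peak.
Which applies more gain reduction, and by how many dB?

A: GR = 6 − 6/3 = 4 dB.
B: GR = 24 − 24/3 = 16 dB.
B applies 12 dB more gain reduction.

B, by 12 dB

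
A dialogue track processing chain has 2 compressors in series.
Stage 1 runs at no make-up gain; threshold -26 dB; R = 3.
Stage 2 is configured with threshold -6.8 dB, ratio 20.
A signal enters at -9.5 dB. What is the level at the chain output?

-20.5 dB

Stage 1: -9.5 dB is 16.5 dB over -26 dB; at 3:1 that becomes 5.5 dB over, giving -20.5 dB.
Stage 2: below threshold (-20.5 ≤ -6.8); passes unchanged; output -20.5 dB.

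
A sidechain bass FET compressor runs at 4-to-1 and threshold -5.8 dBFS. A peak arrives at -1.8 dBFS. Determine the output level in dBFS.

-4.8 dBFS

-1.8 dBFS sits 4 dB over threshold.
4:1 compression reduces that to 4/4 = 1 dB over.
That puts the output at -4.8 dBFS.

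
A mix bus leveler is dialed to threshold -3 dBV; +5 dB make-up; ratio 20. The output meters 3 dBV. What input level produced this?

Stripping the +5 dB make-up gives -2 dBV at the gain stage.
That's 1 dB above the -3 dBV threshold.
Input overshoot = R × output overshoot = 20 dB → input = -3 + 20 = 17 dBV.

17 dBV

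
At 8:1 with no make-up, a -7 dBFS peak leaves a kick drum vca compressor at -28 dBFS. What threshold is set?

-31 dBFS

Gain reduction = -7 − (-28) = 21 dB; output overshoot = GR / (R − 1) = 21 / 7 = 3 dB.
Threshold = output − output overshoot = -28 − 3 = -31 dBFS.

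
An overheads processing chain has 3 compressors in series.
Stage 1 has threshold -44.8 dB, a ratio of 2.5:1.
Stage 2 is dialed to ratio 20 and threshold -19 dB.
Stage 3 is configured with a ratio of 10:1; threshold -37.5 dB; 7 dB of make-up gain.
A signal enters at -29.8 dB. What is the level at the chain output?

-31.8 dB

Stage 1: overshoot 15 dB → 15/2.5 = 6 dB → -38.8 dB.
Stage 2: -38.8 dB ≤ -19 dB, so stage 2 doesn't engage; output -38.8 dB.
Stage 3: -38.8 dB is at or below the -37.5 dB threshold — no compression; make-up brings it to -31.8 dB.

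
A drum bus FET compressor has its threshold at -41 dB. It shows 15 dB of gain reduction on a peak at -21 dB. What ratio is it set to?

Input overshoot = -21 − (-41) = 20 dB.
Output overshoot = 20 − 15 = 5 dB.
Ratio = input overshoot / output overshoot = 20 / 5 = 4.

4:1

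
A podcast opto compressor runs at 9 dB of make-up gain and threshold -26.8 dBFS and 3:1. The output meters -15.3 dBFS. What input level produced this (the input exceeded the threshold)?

-19.3 dBFS

Remove make-up: -15.3 − 9 = -24.3 dBFS.
That's 2.5 dB above the -26.8 dBFS threshold.
Undo the ratio: input overshoot = 2.5 × 3 = 7.5 dB, giving input = -19.3 dBFS.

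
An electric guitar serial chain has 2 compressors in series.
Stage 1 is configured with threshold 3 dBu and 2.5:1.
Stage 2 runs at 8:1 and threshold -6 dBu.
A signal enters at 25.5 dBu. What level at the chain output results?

Stage 1: overshoot 22.5 dB → 22.5/2.5 = 9 dB → 12 dBu.
Stage 2: 12 dBu is 18 dB over -6 dBu; at 8:1 that becomes 2.25 dB over, giving -3.75 dBu.

-3.75 dBu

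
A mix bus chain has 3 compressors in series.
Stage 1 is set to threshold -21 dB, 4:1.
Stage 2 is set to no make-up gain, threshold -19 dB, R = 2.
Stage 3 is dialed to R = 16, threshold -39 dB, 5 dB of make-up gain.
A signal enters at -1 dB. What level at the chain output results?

Stage 1: 20 dB above -21 dB, reduced 4:1 to 5 dB above → -16 dB.
Stage 2: 3 dB above -19 dB, reduced 2:1 to 1.5 dB above → -17.5 dB.
Stage 3: overshoot 21.5 dB → 21.5/16 = 1.34375 dB → -37.65625 dB; +5 dB make-up → -32.65625 dB.

-32.65625 dB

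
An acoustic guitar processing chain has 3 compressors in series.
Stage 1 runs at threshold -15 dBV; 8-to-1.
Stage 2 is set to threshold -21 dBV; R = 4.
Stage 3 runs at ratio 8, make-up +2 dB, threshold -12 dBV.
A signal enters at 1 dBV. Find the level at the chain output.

-17 dBV

Stage 1: overshoot 16 dB → 16/8 = 2 dB → -13 dBV.
Stage 2: overshoot 8 dB → 8/4 = 2 dB → -19 dBV.
Stage 3: below threshold (-19 ≤ -12); passes unchanged; make-up brings it to -17 dBV.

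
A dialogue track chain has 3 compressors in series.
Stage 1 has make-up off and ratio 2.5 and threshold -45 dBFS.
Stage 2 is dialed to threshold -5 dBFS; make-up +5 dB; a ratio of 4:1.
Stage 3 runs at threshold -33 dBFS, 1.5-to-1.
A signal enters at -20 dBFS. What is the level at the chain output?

-31 dBFS

Stage 1: 25 dB above -45 dBFS, reduced 2.5:1 to 10 dB above → -35 dBFS.
Stage 2: -35 dBFS is at or below the -5 dBFS threshold — no compression; make-up brings it to -30 dBFS.
Stage 3: overshoot 3 dB → 3/1.5 = 2 dB → -31 dBFS.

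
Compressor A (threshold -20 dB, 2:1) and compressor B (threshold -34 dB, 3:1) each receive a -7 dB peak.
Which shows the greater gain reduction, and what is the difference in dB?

A: GR = 13 − 13/2 = 6.5 dB.
B: GR = 27 − 27/3 = 18 dB.
B reduces 11.5 dB more.

B, by 11.5 dB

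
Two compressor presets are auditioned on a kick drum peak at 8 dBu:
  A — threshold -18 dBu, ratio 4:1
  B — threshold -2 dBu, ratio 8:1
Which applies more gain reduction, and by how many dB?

A: 26 dB over, compressed to 6.5 dB over, so 19.5 dB of GR.
B: 10 dB over, compressed to 1.25 dB over, so 8.75 dB of GR.
Difference: 10.75 dB in favour of A.

A, by 10.75 dB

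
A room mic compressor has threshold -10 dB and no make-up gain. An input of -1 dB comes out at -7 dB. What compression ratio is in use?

3:1

Input overshoot = -1 − (-10) = 9 dB; output overshoot = -7 − (-10) = 3 dB.
Ratio = 9 / 3 = 3.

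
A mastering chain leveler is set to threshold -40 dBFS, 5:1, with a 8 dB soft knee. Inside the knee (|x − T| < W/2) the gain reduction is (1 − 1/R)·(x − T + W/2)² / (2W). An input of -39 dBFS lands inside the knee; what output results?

x − T + W/2 = -39 − (-40) + 4 = 5.
GR = (1 − 1/5) × 5² / 16 = 0.8 × 25 / 16 = 1.25 dB.
Output = -39 − 1.25 = -40.25 dBFS.

-40.25 dBFS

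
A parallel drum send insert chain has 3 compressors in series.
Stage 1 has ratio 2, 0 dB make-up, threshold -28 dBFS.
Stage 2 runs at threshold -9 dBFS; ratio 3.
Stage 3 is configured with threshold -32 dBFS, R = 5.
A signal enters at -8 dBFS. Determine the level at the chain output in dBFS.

Stage 1: overshoot 20 dB → 20/2 = 10 dB → -18 dBFS.
Stage 2: -18 dBFS is at or below the -9 dBFS threshold — no compression; output -18 dBFS.
Stage 3: -18 dBFS is 14 dB over -32 dBFS; at 5:1 that becomes 2.8 dB over, giving -29.2 dBFS.

-29.2 dBFS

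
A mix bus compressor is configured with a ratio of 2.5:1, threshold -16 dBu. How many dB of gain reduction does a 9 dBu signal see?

15 dB

9 dBu exceeds the threshold by 25 dB.
A 2.5:1 ratio leaves 10 dB of that excess.
GR = overshoot in − overshoot out = 25 − 10 = 15 dB.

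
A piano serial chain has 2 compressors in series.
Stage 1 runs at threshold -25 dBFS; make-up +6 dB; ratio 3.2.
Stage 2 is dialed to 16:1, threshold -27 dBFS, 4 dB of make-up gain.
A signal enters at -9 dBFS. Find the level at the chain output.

-22.1875 dBFS

Stage 1: 16 dB above -25 dBFS, reduced 3.2:1 to 5 dB above → -20 dBFS; +6 dB make-up → -14 dBFS.
Stage 2: -14 dBFS is 13 dB over -27 dBFS; at 16:1 that becomes 0.8125 dB over, giving -26.1875 dBFS; +4 dB make-up → -22.1875 dBFS.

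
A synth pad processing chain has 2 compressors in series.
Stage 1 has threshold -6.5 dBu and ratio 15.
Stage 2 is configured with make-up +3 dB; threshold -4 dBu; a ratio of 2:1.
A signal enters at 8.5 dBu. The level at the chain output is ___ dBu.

-2.5 dBu

Stage 1: overshoot 15 dB → 15/15 = 1 dB → -5.5 dBu.
Stage 2: -5.5 dBu is at or below the -4 dBu threshold — no compression; make-up brings it to -2.5 dBu.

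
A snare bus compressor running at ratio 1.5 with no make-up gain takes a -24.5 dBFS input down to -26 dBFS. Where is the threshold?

Input is 4.5 dB above T (since output overshoot × R = input overshoot: (-26 − T)·1.5 = -24.5 − T gives T = -29 dBFS).
Check: -29 + (-24.5 − (-29))/1.5 = -29 + 3 = -26 dBFS. ✓

-29 dBFS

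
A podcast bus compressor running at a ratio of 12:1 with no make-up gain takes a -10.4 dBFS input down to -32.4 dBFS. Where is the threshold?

Input is 24 dB above T (since output overshoot × R = input overshoot: (-32.4 − T)·12 = -10.4 − T gives T = -34.4 dBFS).
Check: -34.4 + (-10.4 − (-34.4))/12 = -34.4 + 2 = -32.4 dBFS. ✓

-34.4 dBFS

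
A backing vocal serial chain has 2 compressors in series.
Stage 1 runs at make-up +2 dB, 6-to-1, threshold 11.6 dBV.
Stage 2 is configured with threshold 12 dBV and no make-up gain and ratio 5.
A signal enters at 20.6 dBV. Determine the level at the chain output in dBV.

12.62 dBV

Stage 1: 20.6 dBV is 9 dB over 11.6 dBV; at 6:1 that becomes 1.5 dB over, giving 13.1 dBV; +2 dB make-up → 15.1 dBV.
Stage 2: 15.1 dBV is 3.1 dB over 12 dBV; at 5:1 that becomes 0.62 dB over, giving 12.62 dBV.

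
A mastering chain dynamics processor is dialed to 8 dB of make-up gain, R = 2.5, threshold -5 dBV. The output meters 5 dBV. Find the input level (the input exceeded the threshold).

0 dBV

Remove make-up: 5 − 8 = -3 dBV.
The compressed level sits -3 − (-5) = 2 dB over threshold.
Input overshoot = R × output overshoot = 5 dB → input = -5 + 5 = 0 dBV.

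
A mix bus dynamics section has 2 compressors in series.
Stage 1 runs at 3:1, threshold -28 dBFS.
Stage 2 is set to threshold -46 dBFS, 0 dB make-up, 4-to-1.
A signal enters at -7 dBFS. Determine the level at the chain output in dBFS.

-39.75 dBFS

Stage 1: -7 dBFS is 21 dB over -28 dBFS; at 3:1 that becomes 7 dB over, giving -21 dBFS.
Stage 2: overshoot 25 dB → 25/4 = 6.25 dB → -39.75 dBFS.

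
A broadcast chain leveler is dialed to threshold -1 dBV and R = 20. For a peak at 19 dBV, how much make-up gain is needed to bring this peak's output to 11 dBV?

Overshoot 20 dB → 20/20 = 1 dB after compression, so the compressed level is -1 + 1 = 0 dBV.
Make-up = target − compressed = 11 − 0 = 11 dB.

11 dB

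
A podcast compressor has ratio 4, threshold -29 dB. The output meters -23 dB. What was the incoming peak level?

That's 6 dB above the -29 dB threshold.
Input overshoot = R × output overshoot = 24 dB → input = -29 + 24 = -5 dB.

-5 dB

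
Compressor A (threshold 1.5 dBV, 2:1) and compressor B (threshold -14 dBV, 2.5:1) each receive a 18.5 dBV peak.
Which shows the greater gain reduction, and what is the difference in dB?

A: overshoot 17 dB → output overshoot 8.5 dB → GR 8.5 dB.
B: overshoot 32.5 dB → output overshoot 13 dB → GR 19.5 dB.
B reduces 11 dB more.

B, by 11 dB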